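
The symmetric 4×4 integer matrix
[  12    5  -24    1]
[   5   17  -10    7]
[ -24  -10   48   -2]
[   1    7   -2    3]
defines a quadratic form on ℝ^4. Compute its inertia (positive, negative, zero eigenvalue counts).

step 0: pivot 12 → sign +
step 1: pivot 179/12 → sign +
step 2: pivot 2/179 → sign +
step 3: row/col 3 already zero → sign 0
signature = (3, 0, 1)

Answer: (3, 0, 1)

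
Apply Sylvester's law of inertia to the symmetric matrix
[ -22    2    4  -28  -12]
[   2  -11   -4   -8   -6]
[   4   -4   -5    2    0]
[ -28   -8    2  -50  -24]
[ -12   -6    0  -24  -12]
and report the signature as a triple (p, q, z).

step 0: pivot -22 → sign −
step 1: pivot -119/11 → sign −
step 2: pivot -363/119 → sign −
step 3: pivot -486/121 → sign −
step 4: row/col 4 already zero → sign 0
signature = (0, 4, 1)

Answer: (0, 4, 1)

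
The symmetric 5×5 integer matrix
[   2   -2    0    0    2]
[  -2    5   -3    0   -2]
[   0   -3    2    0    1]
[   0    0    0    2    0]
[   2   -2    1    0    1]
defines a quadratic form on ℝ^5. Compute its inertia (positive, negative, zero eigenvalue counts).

Answer: (3, 1, 1)

Derivation:
step 0: pivot 2 → sign +
step 1: pivot 3 → sign +
step 2: pivot -1 → sign −
step 3: pivot 2 → sign +
step 4: row/col 4 already zero → sign 0
signature = (3, 1, 1)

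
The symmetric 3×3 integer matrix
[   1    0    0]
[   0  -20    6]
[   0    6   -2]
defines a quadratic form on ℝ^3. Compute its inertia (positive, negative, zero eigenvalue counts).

step 0: pivot 1 → sign +
step 1: pivot -20 → sign −
step 2: pivot -1/5 → sign −
signature = (1, 2, 0)

Answer: (1, 2, 0)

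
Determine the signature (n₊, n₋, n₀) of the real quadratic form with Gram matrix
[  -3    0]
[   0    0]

step 0: pivot -3 → sign −
step 1: row/col 1 already zero → sign 0
signature = (0, 1, 1)

Answer: (0, 1, 1)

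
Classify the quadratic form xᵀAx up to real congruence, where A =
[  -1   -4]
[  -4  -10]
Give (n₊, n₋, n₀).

step 0: pivot -1 → sign −
step 1: pivot 6 → sign +
signature = (1, 1, 0)

Answer: (1, 1, 0)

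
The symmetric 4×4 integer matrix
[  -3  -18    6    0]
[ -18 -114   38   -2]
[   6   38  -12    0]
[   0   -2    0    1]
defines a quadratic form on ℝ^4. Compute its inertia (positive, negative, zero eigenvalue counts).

Answer: (2, 2, 0)

Derivation:
step 0: pivot -3 → sign −
step 1: pivot -6 → sign −
step 2: pivot 2/3 → sign +
step 3: pivot 1 → sign +
signature = (2, 2, 0)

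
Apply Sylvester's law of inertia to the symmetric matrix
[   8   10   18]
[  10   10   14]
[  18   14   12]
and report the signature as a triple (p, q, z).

step 0: pivot 8 → sign +
step 1: pivot -5/2 → sign −
step 2: pivot 2/5 → sign +
signature = (2, 1, 0)

Answer: (2, 1, 0)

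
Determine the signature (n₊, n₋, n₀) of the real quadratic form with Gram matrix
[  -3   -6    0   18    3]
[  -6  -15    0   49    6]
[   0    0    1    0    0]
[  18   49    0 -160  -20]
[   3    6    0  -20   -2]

Answer: (3, 2, 0)

Derivation:
step 0: pivot -3 → sign −
step 1: pivot -3 → sign −
step 2: pivot 1 → sign +
step 3: pivot 13/3 → sign +
step 4: pivot 1/13 → sign +
signature = (3, 2, 0)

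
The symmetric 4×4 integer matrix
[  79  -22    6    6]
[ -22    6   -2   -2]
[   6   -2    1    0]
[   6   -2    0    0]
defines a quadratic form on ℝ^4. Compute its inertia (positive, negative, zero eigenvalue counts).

step 0: pivot 79 → sign +
step 1: pivot -10/79 → sign −
step 2: pivot 7/5 → sign +
step 3: pivot 2/7 → sign +
signature = (3, 1, 0)

Answer: (3, 1, 0)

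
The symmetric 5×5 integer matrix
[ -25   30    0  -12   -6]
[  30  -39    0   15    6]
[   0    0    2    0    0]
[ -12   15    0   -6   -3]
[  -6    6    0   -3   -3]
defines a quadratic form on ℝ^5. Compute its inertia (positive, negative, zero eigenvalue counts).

Answer: (1, 3, 1)

Derivation:
step 0: pivot -25 → sign −
step 1: pivot -3 → sign −
step 2: pivot 2 → sign +
step 3: pivot -3/25 → sign −
step 4: row/col 4 already zero → sign 0
signature = (1, 3, 1)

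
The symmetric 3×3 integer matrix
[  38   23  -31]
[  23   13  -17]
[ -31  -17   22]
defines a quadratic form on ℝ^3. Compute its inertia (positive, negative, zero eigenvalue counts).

step 0: pivot 38 → sign +
step 1: pivot -35/38 → sign −
step 2: pivot 3/35 → sign +
signature = (2, 1, 0)

Answer: (2, 1, 0)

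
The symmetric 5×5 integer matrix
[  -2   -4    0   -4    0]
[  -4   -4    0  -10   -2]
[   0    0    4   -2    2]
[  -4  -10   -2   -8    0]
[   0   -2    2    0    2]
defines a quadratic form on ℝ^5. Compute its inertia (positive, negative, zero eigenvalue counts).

step 0: pivot -2 → sign −
step 1: pivot 4 → sign +
step 2: pivot 4 → sign +
step 3: pivot -2 → sign −
step 4: row/col 4 already zero → sign 0
signature = (2, 2, 1)

Answer: (2, 2, 1)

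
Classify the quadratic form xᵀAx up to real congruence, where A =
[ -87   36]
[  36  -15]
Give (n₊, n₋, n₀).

step 0: pivot -87 → sign −
step 1: pivot -3/29 → sign −
signature = (0, 2, 0)

Answer: (0, 2, 0)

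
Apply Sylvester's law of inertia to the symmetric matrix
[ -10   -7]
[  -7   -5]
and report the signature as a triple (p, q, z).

Answer: (0, 2, 0)

Derivation:
step 0: pivot -10 → sign −
step 1: pivot -1/10 → sign −
signature = (0, 2, 0)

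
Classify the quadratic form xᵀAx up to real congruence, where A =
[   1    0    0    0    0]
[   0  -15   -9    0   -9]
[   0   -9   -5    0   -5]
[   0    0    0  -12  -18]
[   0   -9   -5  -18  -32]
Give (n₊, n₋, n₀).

step 0: pivot 1 → sign +
step 1: pivot -15 → sign −
step 2: pivot 2/5 → sign +
step 3: pivot -12 → sign −
step 4: row/col 4 already zero → sign 0
signature = (2, 2, 1)

Answer: (2, 2, 1)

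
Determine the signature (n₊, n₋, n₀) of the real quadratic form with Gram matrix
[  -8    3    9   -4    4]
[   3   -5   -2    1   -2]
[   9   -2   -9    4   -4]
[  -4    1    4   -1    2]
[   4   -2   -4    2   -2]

step 0: pivot -8 → sign −
step 1: pivot -31/8 → sign −
step 2: pivot 50/31 → sign +
step 3: pivot 39/50 → sign +
step 4: pivot -2/39 → sign −
signature = (2, 3, 0)

Answer: (2, 3, 0)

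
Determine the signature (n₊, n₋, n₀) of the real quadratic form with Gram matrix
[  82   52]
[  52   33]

step 0: pivot 82 → sign +
step 1: pivot 1/41 → sign +
signature = (2, 0, 0)

Answer: (2, 0, 0)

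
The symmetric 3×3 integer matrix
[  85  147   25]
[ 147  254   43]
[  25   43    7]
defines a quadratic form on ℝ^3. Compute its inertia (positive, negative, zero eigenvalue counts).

step 0: pivot 85 → sign +
step 1: pivot -19/85 → sign −
step 2: pivot -2/19 → sign −
signature = (1, 2, 0)

Answer: (1, 2, 0)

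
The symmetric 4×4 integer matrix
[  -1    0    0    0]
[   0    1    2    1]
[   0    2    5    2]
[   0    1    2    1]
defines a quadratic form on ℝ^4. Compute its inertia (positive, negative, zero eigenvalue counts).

step 0: pivot -1 → sign −
step 1: pivot 1 → sign +
step 2: pivot 1 → sign +
step 3: row/col 3 already zero → sign 0
signature = (2, 1, 1)

Answer: (2, 1, 1)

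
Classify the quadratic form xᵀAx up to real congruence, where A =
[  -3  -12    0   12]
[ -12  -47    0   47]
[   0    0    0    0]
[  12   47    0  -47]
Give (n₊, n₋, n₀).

step 0: pivot -3 → sign −
step 1: pivot 1 → sign +
step 2: row/col 2 already zero → sign 0
step 3: row/col 3 already zero → sign 0
signature = (1, 1, 2)

Answer: (1, 1, 2)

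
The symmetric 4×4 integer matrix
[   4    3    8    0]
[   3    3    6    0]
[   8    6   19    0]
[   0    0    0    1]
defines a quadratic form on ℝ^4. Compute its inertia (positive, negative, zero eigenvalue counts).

Answer: (4, 0, 0)

Derivation:
step 0: pivot 4 → sign +
step 1: pivot 3/4 → sign +
step 2: pivot 3 → sign +
step 3: pivot 1 → sign +
signature = (4, 0, 0)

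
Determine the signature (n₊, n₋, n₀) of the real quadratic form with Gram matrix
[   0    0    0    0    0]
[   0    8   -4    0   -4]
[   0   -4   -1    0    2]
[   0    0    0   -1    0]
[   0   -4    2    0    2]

step 0: pivot 8 → sign +
step 1: pivot -3 → sign −
step 2: pivot -1 → sign −
step 3: row/col 3 already zero → sign 0
step 4: row/col 4 already zero → sign 0
signature = (1, 2, 2)

Answer: (1, 2, 2)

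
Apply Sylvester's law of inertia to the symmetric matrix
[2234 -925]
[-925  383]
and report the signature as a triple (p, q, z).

Answer: (1, 1, 0)

Derivation:
step 0: pivot 2234 → sign +
step 1: pivot -3/2234 → sign −
signature = (1, 1, 0)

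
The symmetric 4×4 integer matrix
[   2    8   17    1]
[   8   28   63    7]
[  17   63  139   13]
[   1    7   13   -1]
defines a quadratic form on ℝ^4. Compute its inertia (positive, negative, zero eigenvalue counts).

step 0: pivot 2 → sign +
step 1: pivot -4 → sign −
step 2: pivot 3/4 → sign +
step 3: row/col 3 already zero → sign 0
signature = (2, 1, 1)

Answer: (2, 1, 1)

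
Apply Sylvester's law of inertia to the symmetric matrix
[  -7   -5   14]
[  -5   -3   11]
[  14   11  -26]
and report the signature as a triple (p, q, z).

step 0: pivot -7 → sign −
step 1: pivot 4/7 → sign +
step 2: pivot 1/4 → sign +
signature = (2, 1, 0)

Answer: (2, 1, 0)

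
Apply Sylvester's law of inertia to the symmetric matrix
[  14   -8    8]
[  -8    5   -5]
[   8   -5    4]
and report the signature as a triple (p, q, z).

Answer: (2, 1, 0)

Derivation:
step 0: pivot 14 → sign +
step 1: pivot 3/7 → sign +
step 2: pivot -1 → sign −
signature = (2, 1, 0)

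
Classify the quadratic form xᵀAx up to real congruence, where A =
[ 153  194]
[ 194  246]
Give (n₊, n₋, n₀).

step 0: pivot 153 → sign +
step 1: pivot 2/153 → sign +
signature = (2, 0, 0)

Answer: (2, 0, 0)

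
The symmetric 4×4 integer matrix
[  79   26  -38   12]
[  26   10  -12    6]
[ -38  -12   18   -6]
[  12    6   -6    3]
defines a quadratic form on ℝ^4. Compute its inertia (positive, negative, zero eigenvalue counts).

step 0: pivot 79 → sign +
step 1: pivot 114/79 → sign +
step 2: pivot -26/57 → sign −
step 3: pivot 3/13 → sign +
signature = (3, 1, 0)

Answer: (3, 1, 0)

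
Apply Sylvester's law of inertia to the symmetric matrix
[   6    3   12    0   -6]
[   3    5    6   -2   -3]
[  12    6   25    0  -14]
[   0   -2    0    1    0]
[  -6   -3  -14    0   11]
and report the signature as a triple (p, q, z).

Answer: (4, 1, 0)

Derivation:
step 0: pivot 6 → sign +
step 1: pivot 7/2 → sign +
step 2: pivot 1 → sign +
step 3: pivot -1/7 → sign −
step 4: pivot 1 → sign +
signature = (4, 1, 0)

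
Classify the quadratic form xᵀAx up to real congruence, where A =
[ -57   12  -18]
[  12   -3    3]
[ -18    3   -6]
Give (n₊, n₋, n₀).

step 0: pivot -57 → sign −
step 1: pivot -9/19 → sign −
step 2: pivot 1 → sign +
signature = (1, 2, 0)

Answer: (1, 2, 0)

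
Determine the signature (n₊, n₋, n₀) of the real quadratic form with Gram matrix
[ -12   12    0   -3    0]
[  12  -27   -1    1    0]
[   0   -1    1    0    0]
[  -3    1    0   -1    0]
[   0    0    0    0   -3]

Answer: (1, 3, 1)

Derivation:
step 0: pivot -12 → sign −
step 1: pivot -15 → sign −
step 2: pivot 16/15 → sign +
step 3: pivot -3 → sign −
step 4: row/col 4 already zero → sign 0
signature = (1, 3, 1)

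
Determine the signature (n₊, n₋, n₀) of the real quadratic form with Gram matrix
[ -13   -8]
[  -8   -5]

Answer: (0, 2, 0)

Derivation:
step 0: pivot -13 → sign −
step 1: pivot -1/13 → sign −
signature = (0, 2, 0)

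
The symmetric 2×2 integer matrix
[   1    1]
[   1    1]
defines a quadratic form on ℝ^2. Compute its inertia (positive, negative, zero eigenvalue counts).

Answer: (1, 0, 1)

Derivation:
step 0: pivot 1 → sign +
step 1: row/col 1 already zero → sign 0
signature = (1, 0, 1)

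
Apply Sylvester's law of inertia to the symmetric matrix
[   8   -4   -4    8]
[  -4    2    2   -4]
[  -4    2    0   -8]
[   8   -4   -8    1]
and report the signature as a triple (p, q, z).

Answer: (2, 1, 1)

Derivation:
step 0: pivot 8 → sign +
step 1: pivot -2 → sign −
step 2: pivot 1 → sign +
step 3: row/col 3 already zero → sign 0
signature = (2, 1, 1)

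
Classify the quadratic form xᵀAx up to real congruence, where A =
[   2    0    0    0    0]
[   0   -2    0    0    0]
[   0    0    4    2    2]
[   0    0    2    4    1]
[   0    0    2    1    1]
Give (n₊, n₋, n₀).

step 0: pivot 2 → sign +
step 1: pivot -2 → sign −
step 2: pivot 4 → sign +
step 3: pivot 3 → sign +
step 4: row/col 4 already zero → sign 0
signature = (3, 1, 1)

Answer: (3, 1, 1)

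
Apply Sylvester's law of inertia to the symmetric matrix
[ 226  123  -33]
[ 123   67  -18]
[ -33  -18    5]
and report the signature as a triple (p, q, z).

step 0: pivot 226 → sign +
step 1: pivot 13/226 → sign +
step 2: pivot 2/13 → sign +
signature = (3, 0, 0)

Answer: (3, 0, 0)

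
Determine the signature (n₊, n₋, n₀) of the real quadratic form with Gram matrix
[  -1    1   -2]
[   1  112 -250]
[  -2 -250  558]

step 0: pivot -1 → sign −
step 1: pivot 113 → sign +
step 2: pivot 2/113 → sign +
signature = (2, 1, 0)

Answer: (2, 1, 0)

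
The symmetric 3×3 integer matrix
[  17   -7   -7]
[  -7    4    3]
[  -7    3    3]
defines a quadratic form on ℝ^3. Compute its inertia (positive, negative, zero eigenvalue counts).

step 0: pivot 17 → sign +
step 1: pivot 19/17 → sign +
step 2: pivot 2/19 → sign +
signature = (3, 0, 0)

Answer: (3, 0, 0)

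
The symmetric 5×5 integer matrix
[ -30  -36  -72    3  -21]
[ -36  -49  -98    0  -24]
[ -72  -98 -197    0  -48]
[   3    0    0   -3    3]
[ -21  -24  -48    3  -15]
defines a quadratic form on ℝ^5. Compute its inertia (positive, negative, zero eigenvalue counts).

step 0: pivot -30 → sign −
step 1: pivot -29/5 → sign −
step 2: pivot -1 → sign −
step 3: pivot -27/58 → sign −
step 4: row/col 4 already zero → sign 0
signature = (0, 4, 1)

Answer: (0, 4, 1)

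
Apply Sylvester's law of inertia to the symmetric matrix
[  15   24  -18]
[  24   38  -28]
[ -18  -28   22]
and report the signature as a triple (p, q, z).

Answer: (2, 1, 0)

Derivation:
step 0: pivot 15 → sign +
step 1: pivot -2/5 → sign −
step 2: pivot 2 → sign +
signature = (2, 1, 0)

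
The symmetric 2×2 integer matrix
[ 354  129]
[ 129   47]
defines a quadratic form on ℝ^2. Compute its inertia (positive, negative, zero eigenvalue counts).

step 0: pivot 354 → sign +
step 1: pivot -1/118 → sign −
signature = (1, 1, 0)

Answer: (1, 1, 0)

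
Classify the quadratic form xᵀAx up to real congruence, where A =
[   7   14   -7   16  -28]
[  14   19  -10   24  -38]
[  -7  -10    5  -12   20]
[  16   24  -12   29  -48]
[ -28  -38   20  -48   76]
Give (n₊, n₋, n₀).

Answer: (2, 2, 1)

Derivation:
step 0: pivot 7 → sign +
step 1: pivot -9 → sign −
step 2: pivot -2/9 → sign −
step 3: pivot 3/7 → sign +
step 4: row/col 4 already zero → sign 0
signature = (2, 2, 1)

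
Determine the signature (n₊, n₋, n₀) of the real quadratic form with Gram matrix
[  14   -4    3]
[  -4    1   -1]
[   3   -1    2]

Answer: (2, 1, 0)

Derivation:
step 0: pivot 14 → sign +
step 1: pivot -1/7 → sign −
step 2: pivot 3/2 → sign +
signature = (2, 1, 0)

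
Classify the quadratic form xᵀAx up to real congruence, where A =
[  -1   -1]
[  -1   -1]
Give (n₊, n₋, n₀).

Answer: (0, 1, 1)

Derivation:
step 0: pivot -1 → sign −
step 1: row/col 1 already zero → sign 0
signature = (0, 1, 1)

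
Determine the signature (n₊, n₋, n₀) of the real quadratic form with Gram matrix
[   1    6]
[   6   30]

Answer: (1, 1, 0)

Derivation:
step 0: pivot 1 → sign +
step 1: pivot -6 → sign −
signature = (1, 1, 0)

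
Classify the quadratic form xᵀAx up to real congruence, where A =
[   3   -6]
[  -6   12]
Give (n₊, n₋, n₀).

Answer: (1, 0, 1)

Derivation:
step 0: pivot 3 → sign +
step 1: row/col 1 already zero → sign 0
signature = (1, 0, 1)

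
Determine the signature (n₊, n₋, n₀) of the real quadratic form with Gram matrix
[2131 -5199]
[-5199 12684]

step 0: pivot 2131 → sign +
step 1: pivot 3/2131 → sign +
signature = (2, 0, 0)

Answer: (2, 0, 0)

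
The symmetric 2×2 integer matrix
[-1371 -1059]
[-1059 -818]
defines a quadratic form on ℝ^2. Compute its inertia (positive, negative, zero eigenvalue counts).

Answer: (1, 1, 0)

Derivation:
step 0: pivot -1371 → sign −
step 1: pivot 1/457 → sign +
signature = (1, 1, 0)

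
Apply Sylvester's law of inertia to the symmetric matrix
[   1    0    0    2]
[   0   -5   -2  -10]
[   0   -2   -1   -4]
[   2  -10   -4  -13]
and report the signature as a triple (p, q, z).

Answer: (2, 2, 0)

Derivation:
step 0: pivot 1 → sign +
step 1: pivot -5 → sign −
step 2: pivot -1/5 → sign −
step 3: pivot 3 → sign +
signature = (2, 2, 0)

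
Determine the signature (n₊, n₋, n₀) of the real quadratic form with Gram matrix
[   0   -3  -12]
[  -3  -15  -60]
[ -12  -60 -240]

Answer: (1, 1, 1)

Derivation:
step 0: pivot -15 → sign −
step 1: pivot 3/5 → sign +
step 2: row/col 2 already zero → sign 0
signature = (1, 1, 1)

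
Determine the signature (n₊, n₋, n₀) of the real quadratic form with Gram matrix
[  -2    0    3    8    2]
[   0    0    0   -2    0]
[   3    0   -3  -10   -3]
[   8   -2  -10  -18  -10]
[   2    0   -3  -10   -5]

step 0: pivot -2 → sign −
step 1: pivot 3/2 → sign +
step 2: pivot 34/3 → sign +
step 3: pivot -6/17 → sign −
step 4: pivot -3 → sign −
signature = (2, 3, 0)

Answer: (2, 3, 0)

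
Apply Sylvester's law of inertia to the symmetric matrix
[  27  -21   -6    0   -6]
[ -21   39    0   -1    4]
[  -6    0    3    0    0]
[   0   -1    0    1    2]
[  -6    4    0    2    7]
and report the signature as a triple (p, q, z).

step 0: pivot 27 → sign +
step 1: pivot 68/3 → sign +
step 2: pivot 12/17 → sign +
step 3: pivot 43/48 → sign +
step 4: pivot -3/43 → sign −
signature = (4, 1, 0)

Answer: (4, 1, 0)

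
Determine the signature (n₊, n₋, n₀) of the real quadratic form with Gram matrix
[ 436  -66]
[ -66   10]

Answer: (2, 0, 0)

Derivation:
step 0: pivot 436 → sign +
step 1: pivot 1/109 → sign +
signature = (2, 0, 0)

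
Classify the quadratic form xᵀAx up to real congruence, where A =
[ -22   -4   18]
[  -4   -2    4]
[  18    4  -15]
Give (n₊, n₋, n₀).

step 0: pivot -22 → sign −
step 1: pivot -14/11 → sign −
step 2: pivot 1/7 → sign +
signature = (1, 2, 0)

Answer: (1, 2, 0)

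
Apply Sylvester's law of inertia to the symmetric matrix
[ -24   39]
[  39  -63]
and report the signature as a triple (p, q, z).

step 0: pivot -24 → sign −
step 1: pivot 3/8 → sign +
signature = (1, 1, 0)

Answer: (1, 1, 0)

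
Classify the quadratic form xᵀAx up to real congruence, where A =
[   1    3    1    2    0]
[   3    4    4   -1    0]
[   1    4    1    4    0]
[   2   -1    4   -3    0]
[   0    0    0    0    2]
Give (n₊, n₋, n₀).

Answer: (4, 1, 0)

Derivation:
step 0: pivot 1 → sign +
step 1: pivot -5 → sign −
step 2: pivot 1/5 → sign +
step 3: pivot 1 → sign +
step 4: pivot 2 → sign +
signature = (4, 1, 0)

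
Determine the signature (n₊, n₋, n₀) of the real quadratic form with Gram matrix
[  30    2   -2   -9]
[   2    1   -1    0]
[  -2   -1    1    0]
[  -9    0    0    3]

Answer: (2, 1, 1)

Derivation:
step 0: pivot 30 → sign +
step 1: pivot 13/15 → sign +
step 2: pivot -3/26 → sign −
step 3: row/col 3 already zero → sign 0
signature = (2, 1, 1)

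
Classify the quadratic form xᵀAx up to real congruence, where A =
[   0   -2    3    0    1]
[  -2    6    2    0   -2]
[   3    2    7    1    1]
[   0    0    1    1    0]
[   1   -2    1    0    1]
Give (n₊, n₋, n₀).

Answer: (4, 1, 0)

Derivation:
step 0: pivot 6 → sign +
step 1: pivot -2/3 → sign −
step 2: pivot 53/2 → sign +
step 3: pivot 51/53 → sign +
step 4: pivot 1/51 → sign +
signature = (4, 1, 0)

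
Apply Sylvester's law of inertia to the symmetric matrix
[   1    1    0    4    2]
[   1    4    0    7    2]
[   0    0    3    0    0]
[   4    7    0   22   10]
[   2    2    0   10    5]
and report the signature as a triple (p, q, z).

step 0: pivot 1 → sign +
step 1: pivot 3 → sign +
step 2: pivot 3 → sign +
step 3: pivot 3 → sign +
step 4: pivot -1/3 → sign −
signature = (4, 1, 0)

Answer: (4, 1, 0)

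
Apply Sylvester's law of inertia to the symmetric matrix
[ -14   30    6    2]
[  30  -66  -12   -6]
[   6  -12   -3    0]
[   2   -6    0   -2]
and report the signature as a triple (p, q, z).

Answer: (0, 2, 2)

Derivation:
step 0: pivot -14 → sign −
step 1: pivot -12/7 → sign −
step 2: row/col 2 already zero → sign 0
step 3: row/col 3 already zero → sign 0
signature = (0, 2, 2)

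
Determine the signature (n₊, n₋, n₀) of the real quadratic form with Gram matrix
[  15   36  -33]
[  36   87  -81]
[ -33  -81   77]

Answer: (2, 1, 0)

Derivation:
step 0: pivot 15 → sign +
step 1: pivot 3/5 → sign +
step 2: pivot -1 → sign −
signature = (2, 1, 0)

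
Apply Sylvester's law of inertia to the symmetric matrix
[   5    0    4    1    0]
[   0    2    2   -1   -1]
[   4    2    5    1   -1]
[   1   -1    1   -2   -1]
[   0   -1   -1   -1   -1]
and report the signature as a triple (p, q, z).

Answer: (3, 2, 0)

Derivation:
step 0: pivot 5 → sign +
step 1: pivot 2 → sign +
step 2: pivot -1/5 → sign −
step 3: pivot 9/2 → sign +
step 4: pivot -2 → sign −
signature = (3, 2, 0)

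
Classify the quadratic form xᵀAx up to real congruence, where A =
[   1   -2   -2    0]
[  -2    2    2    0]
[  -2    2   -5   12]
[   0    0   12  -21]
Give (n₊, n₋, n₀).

step 0: pivot 1 → sign +
step 1: pivot -2 → sign −
step 2: pivot -7 → sign −
step 3: pivot -3/7 → sign −
signature = (1, 3, 0)

Answer: (1, 3, 0)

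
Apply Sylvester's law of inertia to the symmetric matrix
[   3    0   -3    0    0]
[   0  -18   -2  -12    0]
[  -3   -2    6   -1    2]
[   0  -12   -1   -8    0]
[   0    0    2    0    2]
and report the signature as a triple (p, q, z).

Answer: (3, 2, 0)

Derivation:
step 0: pivot 3 → sign +
step 1: pivot -18 → sign −
step 2: pivot 29/9 → sign +
step 3: pivot -1/29 → sign −
step 4: pivot 2 → sign +
signature = (3, 2, 0)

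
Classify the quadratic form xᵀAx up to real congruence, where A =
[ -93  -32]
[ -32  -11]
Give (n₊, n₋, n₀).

step 0: pivot -93 → sign −
step 1: pivot 1/93 → sign +
signature = (1, 1, 0)

Answer: (1, 1, 0)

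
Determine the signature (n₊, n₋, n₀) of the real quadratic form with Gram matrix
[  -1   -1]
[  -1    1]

step 0: pivot -1 → sign −
step 1: pivot 2 → sign +
signature = (1, 1, 0)

Answer: (1, 1, 0)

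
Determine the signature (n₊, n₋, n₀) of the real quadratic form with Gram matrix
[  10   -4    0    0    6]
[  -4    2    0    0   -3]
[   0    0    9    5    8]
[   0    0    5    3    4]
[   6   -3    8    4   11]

Answer: (4, 1, 0)

Derivation:
step 0: pivot 10 → sign +
step 1: pivot 2/5 → sign +
step 2: pivot 9 → sign +
step 3: pivot 2/9 → sign +
step 4: pivot -3/2 → sign −
signature = (4, 1, 0)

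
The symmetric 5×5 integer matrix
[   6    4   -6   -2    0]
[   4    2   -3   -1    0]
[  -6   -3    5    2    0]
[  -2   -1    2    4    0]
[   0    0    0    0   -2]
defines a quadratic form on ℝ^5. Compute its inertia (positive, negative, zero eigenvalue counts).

step 0: pivot 6 → sign +
step 1: pivot -2/3 → sign −
step 2: pivot 1/2 → sign +
step 3: pivot 3 → sign +
step 4: pivot -2 → sign −
signature = (3, 2, 0)

Answer: (3, 2, 0)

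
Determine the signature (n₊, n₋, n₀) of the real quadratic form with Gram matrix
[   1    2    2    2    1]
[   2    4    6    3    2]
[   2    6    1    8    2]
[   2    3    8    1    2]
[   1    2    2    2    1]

step 0: pivot 1 → sign +
step 1: pivot -3 → sign −
step 2: pivot 4/3 → sign +
step 3: pivot 1/4 → sign +
step 4: row/col 4 already zero → sign 0
signature = (3, 1, 1)

Answer: (3, 1, 1)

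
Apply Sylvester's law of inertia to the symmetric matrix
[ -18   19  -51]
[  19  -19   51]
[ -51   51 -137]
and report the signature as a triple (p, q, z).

step 0: pivot -18 → sign −
step 1: pivot 19/18 → sign +
step 2: pivot -2/19 → sign −
signature = (1, 2, 0)

Answer: (1, 2, 0)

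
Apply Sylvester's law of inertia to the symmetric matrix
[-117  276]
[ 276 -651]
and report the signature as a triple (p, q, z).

step 0: pivot -117 → sign −
step 1: pivot 1/13 → sign +
signature = (1, 1, 0)

Answer: (1, 1, 0)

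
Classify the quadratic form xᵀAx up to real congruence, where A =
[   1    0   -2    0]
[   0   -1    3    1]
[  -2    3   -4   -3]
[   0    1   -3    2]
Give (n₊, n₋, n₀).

Answer: (3, 1, 0)

Derivation:
step 0: pivot 1 → sign +
step 1: pivot -1 → sign −
step 2: pivot 1 → sign +
step 3: pivot 3 → sign +
signature = (3, 1, 0)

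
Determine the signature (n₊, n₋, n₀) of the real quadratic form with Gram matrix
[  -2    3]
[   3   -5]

step 0: pivot -2 → sign −
step 1: pivot -1/2 → sign −
signature = (0, 2, 0)

Answer: (0, 2, 0)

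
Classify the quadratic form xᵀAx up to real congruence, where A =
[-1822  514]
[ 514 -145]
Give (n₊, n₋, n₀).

step 0: pivot -1822 → sign −
step 1: pivot 3/911 → sign +
signature = (1, 1, 0)

Answer: (1, 1, 0)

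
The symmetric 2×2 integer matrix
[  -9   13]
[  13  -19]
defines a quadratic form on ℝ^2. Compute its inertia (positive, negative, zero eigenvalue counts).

Answer: (0, 2, 0)

Derivation:
step 0: pivot -9 → sign −
step 1: pivot -2/9 → sign −
signature = (0, 2, 0)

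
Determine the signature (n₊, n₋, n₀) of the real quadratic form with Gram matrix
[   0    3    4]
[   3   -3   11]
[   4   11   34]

step 0: pivot -3 → sign −
step 1: pivot 3 → sign +
step 2: pivot -2/3 → sign −
signature = (1, 2, 0)

Answer: (1, 2, 0)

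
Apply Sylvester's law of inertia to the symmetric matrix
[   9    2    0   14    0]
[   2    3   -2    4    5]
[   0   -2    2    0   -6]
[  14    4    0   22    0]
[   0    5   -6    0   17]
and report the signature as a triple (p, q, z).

Answer: (3, 2, 0)

Derivation:
step 0: pivot 9 → sign +
step 1: pivot 23/9 → sign +
step 2: pivot 10/23 → sign +
step 3: pivot -6/5 → sign −
step 4: pivot -2/3 → sign −
signature = (3, 2, 0)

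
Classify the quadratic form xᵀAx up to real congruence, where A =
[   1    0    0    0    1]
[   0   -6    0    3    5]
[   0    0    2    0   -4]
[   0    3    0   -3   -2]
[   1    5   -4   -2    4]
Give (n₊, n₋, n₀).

Answer: (2, 3, 0)

Derivation:
step 0: pivot 1 → sign +
step 1: pivot -6 → sign −
step 2: pivot 2 → sign +
step 3: pivot -3/2 → sign −
step 4: pivot -2/3 → sign −
signature = (2, 3, 0)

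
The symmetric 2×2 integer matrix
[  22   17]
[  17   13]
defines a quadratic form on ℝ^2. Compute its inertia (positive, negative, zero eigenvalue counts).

Answer: (1, 1, 0)

Derivation:
step 0: pivot 22 → sign +
step 1: pivot -3/22 → sign −
signature = (1, 1, 0)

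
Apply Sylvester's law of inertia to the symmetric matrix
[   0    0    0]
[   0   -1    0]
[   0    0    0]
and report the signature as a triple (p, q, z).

Answer: (0, 1, 2)

Derivation:
step 0: pivot -1 → sign −
step 1: row/col 1 already zero → sign 0
step 2: row/col 2 already zero → sign 0
signature = (0, 1, 2)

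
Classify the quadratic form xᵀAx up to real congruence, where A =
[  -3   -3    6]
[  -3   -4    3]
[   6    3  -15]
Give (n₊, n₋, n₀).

step 0: pivot -3 → sign −
step 1: pivot -1 → sign −
step 2: pivot 6 → sign +
signature = (1, 2, 0)

Answer: (1, 2, 0)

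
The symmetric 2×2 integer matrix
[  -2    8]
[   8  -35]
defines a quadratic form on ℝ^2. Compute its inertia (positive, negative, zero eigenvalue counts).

Answer: (0, 2, 0)

Derivation:
step 0: pivot -2 → sign −
step 1: pivot -3 → sign −
signature = (0, 2, 0)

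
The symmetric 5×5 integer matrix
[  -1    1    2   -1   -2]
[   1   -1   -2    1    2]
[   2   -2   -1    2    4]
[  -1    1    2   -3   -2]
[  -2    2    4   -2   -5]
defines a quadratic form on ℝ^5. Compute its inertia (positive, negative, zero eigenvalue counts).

Answer: (1, 3, 1)

Derivation:
step 0: pivot -1 → sign −
step 1: pivot 3 → sign +
step 2: pivot -2 → sign −
step 3: pivot -1 → sign −
step 4: row/col 4 already zero → sign 0
signature = (1, 3, 1)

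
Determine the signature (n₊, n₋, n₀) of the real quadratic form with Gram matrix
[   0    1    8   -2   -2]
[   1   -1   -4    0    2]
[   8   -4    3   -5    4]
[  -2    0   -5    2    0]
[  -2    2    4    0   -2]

Answer: (2, 3, 0)

Derivation:
step 0: pivot -1 → sign −
step 1: pivot 1 → sign +
step 2: pivot 3 → sign +
step 3: pivot -5 → sign −
step 4: pivot -2/15 → sign −
signature = (2, 3, 0)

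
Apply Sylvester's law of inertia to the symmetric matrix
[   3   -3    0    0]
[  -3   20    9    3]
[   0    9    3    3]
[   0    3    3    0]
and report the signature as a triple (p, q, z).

Answer: (3, 1, 0)

Derivation:
step 0: pivot 3 → sign +
step 1: pivot 17 → sign +
step 2: pivot -30/17 → sign −
step 3: pivot 3/5 → sign +
signature = (3, 1, 0)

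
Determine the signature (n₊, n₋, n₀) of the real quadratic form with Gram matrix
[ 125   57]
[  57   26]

Answer: (2, 0, 0)

Derivation:
step 0: pivot 125 → sign +
step 1: pivot 1/125 → sign +
signature = (2, 0, 0)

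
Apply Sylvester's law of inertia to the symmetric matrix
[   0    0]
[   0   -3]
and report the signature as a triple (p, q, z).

step 0: pivot -3 → sign −
step 1: row/col 1 already zero → sign 0
signature = (0, 1, 1)

Answer: (0, 1, 1)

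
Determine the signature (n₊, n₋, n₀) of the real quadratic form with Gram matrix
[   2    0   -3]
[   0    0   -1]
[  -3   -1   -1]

Answer: (2, 1, 0)

Derivation:
step 0: pivot 2 → sign +
step 1: pivot -11/2 → sign −
step 2: pivot 2/11 → sign +
signature = (2, 1, 0)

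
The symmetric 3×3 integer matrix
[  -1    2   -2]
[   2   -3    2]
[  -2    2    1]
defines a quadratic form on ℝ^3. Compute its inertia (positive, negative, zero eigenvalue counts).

Answer: (2, 1, 0)

Derivation:
step 0: pivot -1 → sign −
step 1: pivot 1 → sign +
step 2: pivot 1 → sign +
signature = (2, 1, 0)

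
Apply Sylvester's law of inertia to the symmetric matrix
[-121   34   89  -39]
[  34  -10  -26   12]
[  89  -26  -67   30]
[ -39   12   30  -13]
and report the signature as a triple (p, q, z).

step 0: pivot -121 → sign −
step 1: pivot -54/121 → sign −
step 2: pivot 2/3 → sign +
step 3: pivot 1/2 → sign +
signature = (2, 2, 0)

Answer: (2, 2, 0)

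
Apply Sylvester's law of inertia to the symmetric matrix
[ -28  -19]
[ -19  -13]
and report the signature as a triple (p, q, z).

Answer: (0, 2, 0)

Derivation:
step 0: pivot -28 → sign −
step 1: pivot -3/28 → sign −
signature = (0, 2, 0)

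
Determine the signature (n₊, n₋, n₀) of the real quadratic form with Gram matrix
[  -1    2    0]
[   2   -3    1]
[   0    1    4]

step 0: pivot -1 → sign −
step 1: pivot 1 → sign +
step 2: pivot 3 → sign +
signature = (2, 1, 0)

Answer: (2, 1, 0)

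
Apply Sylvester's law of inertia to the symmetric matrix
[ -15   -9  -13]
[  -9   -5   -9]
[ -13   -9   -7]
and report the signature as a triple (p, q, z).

Answer: (2, 1, 0)

Derivation:
step 0: pivot -15 → sign −
step 1: pivot 2/5 → sign +
step 2: pivot 2/3 → sign +
signature = (2, 1, 0)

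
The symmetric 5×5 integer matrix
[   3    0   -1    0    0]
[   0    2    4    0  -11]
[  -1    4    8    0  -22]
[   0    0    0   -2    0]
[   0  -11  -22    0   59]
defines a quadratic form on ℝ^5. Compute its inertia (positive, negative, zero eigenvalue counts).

step 0: pivot 3 → sign +
step 1: pivot 2 → sign +
step 2: pivot -1/3 → sign −
step 3: pivot -2 → sign −
step 4: pivot -3/2 → sign −
signature = (2, 3, 0)

Answer: (2, 3, 0)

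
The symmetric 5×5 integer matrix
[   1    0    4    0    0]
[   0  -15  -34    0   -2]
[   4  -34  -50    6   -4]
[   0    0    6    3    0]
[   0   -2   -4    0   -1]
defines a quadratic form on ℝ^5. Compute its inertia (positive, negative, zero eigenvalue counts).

Answer: (2, 3, 0)

Derivation:
step 0: pivot 1 → sign +
step 1: pivot -15 → sign −
step 2: pivot 166/15 → sign +
step 3: pivot -21/83 → sign −
step 4: pivot -3/7 → sign −
signature = (2, 3, 0)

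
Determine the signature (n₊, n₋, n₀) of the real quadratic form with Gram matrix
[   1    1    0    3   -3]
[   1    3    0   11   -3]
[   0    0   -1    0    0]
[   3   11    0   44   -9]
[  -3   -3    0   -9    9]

step 0: pivot 1 → sign +
step 1: pivot 2 → sign +
step 2: pivot -1 → sign −
step 3: pivot 3 → sign +
step 4: row/col 4 already zero → sign 0
signature = (3, 1, 1)

Answer: (3, 1, 1)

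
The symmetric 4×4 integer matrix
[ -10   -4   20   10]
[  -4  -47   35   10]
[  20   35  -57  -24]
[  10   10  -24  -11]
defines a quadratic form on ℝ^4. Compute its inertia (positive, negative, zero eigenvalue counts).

Answer: (0, 4, 0)

Derivation:
step 0: pivot -10 → sign −
step 1: pivot -227/5 → sign −
step 2: pivot -214/227 → sign −
step 3: pivot -1/107 → sign −
signature = (0, 4, 0)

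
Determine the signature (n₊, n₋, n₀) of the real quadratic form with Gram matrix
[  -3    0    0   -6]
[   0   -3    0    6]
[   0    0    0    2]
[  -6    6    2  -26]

Answer: (1, 3, 0)

Derivation:
step 0: pivot -3 → sign −
step 1: pivot -3 → sign −
step 2: pivot -2 → sign −
step 3: pivot 2 → sign +
signature = (1, 3, 0)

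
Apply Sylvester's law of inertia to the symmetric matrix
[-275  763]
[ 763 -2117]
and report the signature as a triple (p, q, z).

Answer: (0, 2, 0)

Derivation:
step 0: pivot -275 → sign −
step 1: pivot -6/275 → sign −
signature = (0, 2, 0)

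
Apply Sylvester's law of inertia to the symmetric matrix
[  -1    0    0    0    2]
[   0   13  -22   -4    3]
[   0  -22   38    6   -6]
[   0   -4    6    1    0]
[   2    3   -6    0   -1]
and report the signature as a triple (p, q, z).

step 0: pivot -1 → sign −
step 1: pivot 13 → sign +
step 2: pivot 10/13 → sign +
step 3: pivot -1 → sign −
step 4: pivot 6/5 → sign +
signature = (3, 2, 0)

Answer: (3, 2, 0)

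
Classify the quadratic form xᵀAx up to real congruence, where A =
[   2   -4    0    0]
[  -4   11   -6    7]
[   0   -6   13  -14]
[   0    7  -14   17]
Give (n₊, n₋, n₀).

step 0: pivot 2 → sign +
step 1: pivot 3 → sign +
step 2: pivot 1 → sign +
step 3: pivot 2/3 → sign +
signature = (4, 0, 0)

Answer: (4, 0, 0)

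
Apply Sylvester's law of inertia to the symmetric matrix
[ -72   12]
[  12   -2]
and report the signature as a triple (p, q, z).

step 0: pivot -72 → sign −
step 1: row/col 1 already zero → sign 0
signature = (0, 1, 1)

Answer: (0, 1, 1)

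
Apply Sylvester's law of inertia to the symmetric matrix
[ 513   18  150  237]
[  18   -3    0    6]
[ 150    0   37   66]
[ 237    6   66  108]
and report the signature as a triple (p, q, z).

step 0: pivot 513 → sign +
step 1: pivot -69/19 → sign −
step 2: pivot 53/69 → sign +
step 3: pivot -1/53 → sign −
signature = (2, 2, 0)

Answer: (2, 2, 0)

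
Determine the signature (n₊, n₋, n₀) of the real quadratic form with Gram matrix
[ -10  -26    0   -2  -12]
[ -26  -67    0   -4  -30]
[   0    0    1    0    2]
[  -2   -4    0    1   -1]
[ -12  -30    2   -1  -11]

Answer: (2, 3, 0)

Derivation:
step 0: pivot -10 → sign −
step 1: pivot 3/5 → sign +
step 2: pivot 1 → sign +
step 3: pivot -1 → sign −
step 4: pivot -2 → sign −
signature = (2, 3, 0)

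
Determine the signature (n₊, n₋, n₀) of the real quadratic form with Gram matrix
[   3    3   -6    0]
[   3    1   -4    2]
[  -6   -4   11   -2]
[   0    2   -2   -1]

step 0: pivot 3 → sign +
step 1: pivot -2 → sign −
step 2: pivot 1 → sign +
step 3: pivot 1 → sign +
signature = (3, 1, 0)

Answer: (3, 1, 0)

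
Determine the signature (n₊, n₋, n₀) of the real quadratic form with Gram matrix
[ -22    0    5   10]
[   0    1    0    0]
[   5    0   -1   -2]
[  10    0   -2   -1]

step 0: pivot -22 → sign −
step 1: pivot 1 → sign +
step 2: pivot 3/22 → sign +
step 3: pivot 3 → sign +
signature = (3, 1, 0)

Answer: (3, 1, 0)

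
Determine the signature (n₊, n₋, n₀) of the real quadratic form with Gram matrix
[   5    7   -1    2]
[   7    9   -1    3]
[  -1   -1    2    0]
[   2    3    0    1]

step 0: pivot 5 → sign +
step 1: pivot -4/5 → sign −
step 2: pivot 2 → sign +
step 3: pivot 1/8 → sign +
signature = (3, 1, 0)

Answer: (3, 1, 0)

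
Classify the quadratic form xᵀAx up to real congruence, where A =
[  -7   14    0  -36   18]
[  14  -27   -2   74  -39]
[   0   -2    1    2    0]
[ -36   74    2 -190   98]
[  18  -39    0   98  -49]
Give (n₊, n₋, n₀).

step 0: pivot -7 → sign −
step 1: pivot 1 → sign +
step 2: pivot -3 → sign −
step 3: pivot 22/7 → sign +
step 4: pivot 2/11 → sign +
signature = (3, 2, 0)

Answer: (3, 2, 0)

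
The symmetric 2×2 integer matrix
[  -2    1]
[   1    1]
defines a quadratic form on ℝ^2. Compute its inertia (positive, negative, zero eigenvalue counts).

step 0: pivot -2 → sign −
step 1: pivot 3/2 → sign +
signature = (1, 1, 0)

Answer: (1, 1, 0)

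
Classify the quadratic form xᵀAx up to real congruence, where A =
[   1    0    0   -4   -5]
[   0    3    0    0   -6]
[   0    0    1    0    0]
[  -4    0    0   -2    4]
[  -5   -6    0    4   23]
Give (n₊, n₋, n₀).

Answer: (4, 1, 0)

Derivation:
step 0: pivot 1 → sign +
step 1: pivot 3 → sign +
step 2: pivot 1 → sign +
step 3: pivot -18 → sign −
step 4: pivot 2/9 → sign +
signature = (4, 1, 0)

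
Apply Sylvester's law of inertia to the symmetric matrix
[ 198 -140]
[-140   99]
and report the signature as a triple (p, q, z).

step 0: pivot 198 → sign +
step 1: pivot 1/99 → sign +
signature = (2, 0, 0)

Answer: (2, 0, 0)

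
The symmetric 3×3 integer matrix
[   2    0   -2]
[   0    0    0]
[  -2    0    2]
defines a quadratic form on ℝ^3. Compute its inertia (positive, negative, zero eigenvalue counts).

step 0: pivot 2 → sign +
step 1: row/col 1 already zero → sign 0
step 2: row/col 2 already zero → sign 0
signature = (1, 0, 2)

Answer: (1, 0, 2)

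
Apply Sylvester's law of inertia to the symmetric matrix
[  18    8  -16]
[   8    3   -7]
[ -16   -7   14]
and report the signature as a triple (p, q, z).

step 0: pivot 18 → sign +
step 1: pivot -5/9 → sign −
step 2: pivot -1/5 → sign −
signature = (1, 2, 0)

Answer: (1, 2, 0)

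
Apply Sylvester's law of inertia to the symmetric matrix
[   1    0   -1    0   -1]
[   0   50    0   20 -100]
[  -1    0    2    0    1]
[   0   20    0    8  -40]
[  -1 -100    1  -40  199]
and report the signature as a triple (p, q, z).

step 0: pivot 1 → sign +
step 1: pivot 50 → sign +
step 2: pivot 1 → sign +
step 3: pivot -2 → sign −
step 4: row/col 4 already zero → sign 0
signature = (3, 1, 1)

Answer: (3, 1, 1)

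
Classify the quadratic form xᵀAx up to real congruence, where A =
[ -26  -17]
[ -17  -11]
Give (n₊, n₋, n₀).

step 0: pivot -26 → sign −
step 1: pivot 3/26 → sign +
signature = (1, 1, 0)

Answer: (1, 1, 0)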